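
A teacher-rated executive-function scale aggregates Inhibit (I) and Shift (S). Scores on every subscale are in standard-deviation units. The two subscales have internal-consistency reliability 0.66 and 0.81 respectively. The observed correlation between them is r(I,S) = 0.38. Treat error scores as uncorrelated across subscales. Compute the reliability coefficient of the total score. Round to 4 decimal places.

0.8080

Var(I+S) = 2 + 2·[0.38] = 2 + 0.76 = 2.76.
Because errors are independent across components, Cov(Tᵢ,Tⱼ) = Cov(Xᵢ,Xⱼ); the off-diagonal part of the true-score variance is the same as above.
True-score variance = [0.66 + 0.81] + 0.76 = 1.47 + 0.76 = 2.23.
Reliability = 2.23 / 2.76 = 0.8080.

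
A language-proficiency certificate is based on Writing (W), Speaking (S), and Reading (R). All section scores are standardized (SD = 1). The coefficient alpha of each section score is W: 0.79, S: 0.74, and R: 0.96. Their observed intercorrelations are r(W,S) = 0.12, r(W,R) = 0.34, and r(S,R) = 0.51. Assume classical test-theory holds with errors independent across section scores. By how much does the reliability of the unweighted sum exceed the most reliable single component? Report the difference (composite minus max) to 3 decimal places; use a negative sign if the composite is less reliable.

Var(sum) = 3 + 1.94 = 4.94; true-score variance = 2.49 + 1.94 = 4.43; composite reliability = 0.8968.
Max component reliability = 0.9600.
Difference = 0.8968 − 0.9600 = -0.063.

-0.063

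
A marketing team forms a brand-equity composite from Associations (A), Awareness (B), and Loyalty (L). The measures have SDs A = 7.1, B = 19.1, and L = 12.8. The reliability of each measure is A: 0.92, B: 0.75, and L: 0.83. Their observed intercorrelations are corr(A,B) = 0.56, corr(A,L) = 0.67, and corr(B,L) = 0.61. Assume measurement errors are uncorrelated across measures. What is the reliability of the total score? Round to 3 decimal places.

0.893

Var(A+B+L) = 7.1² + 19.1² + 12.8² + 2·[7.1·19.1·0.56 + 7.1·12.8·0.67 + 19.1·12.8·0.61] = 579.06 + 571.928 = 1150.99.
With uncorrelated errors the cross-covariances are all true-score covariance, so they carry over unchanged; only the diagonal terms shrink to ρᵢσᵢ².
True-score variance = [7.1²·0.92 + 19.1²·0.75 + 12.8²·0.83] + 571.928 = 455.972 + 571.928 = 1027.9.
Reliability = 1027.9 / 1150.99 = 0.893.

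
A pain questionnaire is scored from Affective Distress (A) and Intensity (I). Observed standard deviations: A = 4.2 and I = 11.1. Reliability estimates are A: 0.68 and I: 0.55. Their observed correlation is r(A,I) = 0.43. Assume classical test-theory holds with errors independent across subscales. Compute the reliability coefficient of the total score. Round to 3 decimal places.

0.662

Var(A+I) = 4.2² + 11.1² + 2·[4.2·11.1·0.43] = 140.85 + 40.0932 = 180.943.
Because errors are independent across components, Cov(Tᵢ,Tⱼ) = Cov(Xᵢ,Xⱼ); the off-diagonal part of the true-score variance is the same as above.
True-score variance = [4.2²·0.68 + 11.1²·0.55] + 40.0932 = 79.7607 + 40.0932 = 119.854.
Reliability = 119.854 / 180.943 = 0.662.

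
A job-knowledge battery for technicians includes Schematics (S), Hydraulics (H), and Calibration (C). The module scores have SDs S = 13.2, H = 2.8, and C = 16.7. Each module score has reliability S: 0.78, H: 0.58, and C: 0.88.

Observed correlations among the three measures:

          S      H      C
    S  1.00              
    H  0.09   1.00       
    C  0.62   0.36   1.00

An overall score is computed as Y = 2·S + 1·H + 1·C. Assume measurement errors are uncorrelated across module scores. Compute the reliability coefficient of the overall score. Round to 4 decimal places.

0.8795

Var(Y) = 2²·13.2² + 2.8² + 16.7² + 2·[2·13.2·2.8·0.09 + 2·13.2·16.7·0.62 + 2.8·16.7·0.36] = 983.69 + 593.664 = 1577.35.
Under uncorrelated errors the observed covariances equal the true-score covariances, so only the own-variance terms attenuate.
True-score variance = [2²·13.2²·0.78 + 2.8²·0.58 + 16.7²·0.88] + 593.664 = 793.599 + 593.664 = 1387.26.
Reliability = 1387.26 / 1577.35 = 0.8795.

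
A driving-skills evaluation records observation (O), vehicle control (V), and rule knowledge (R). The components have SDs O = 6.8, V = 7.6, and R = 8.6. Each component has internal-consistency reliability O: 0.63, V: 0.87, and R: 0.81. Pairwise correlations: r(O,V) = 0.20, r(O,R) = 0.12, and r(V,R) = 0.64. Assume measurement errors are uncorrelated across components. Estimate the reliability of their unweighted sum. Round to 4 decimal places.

0.8695

Var(O+V+R) = 6.8² + 7.6² + 8.6² + 2·[6.8·7.6·0.20 + 6.8·8.6·0.12 + 7.6·8.6·0.64] = 177.96 + 118.368 = 296.328.
Under uncorrelated errors the observed covariances equal the true-score covariances, so only the own-variance terms attenuate.
True-score variance = [6.8²·0.63 + 7.6²·0.87 + 8.6²·0.81] + 118.368 = 139.29 + 118.368 = 257.658.
Reliability = 257.658 / 296.328 = 0.8695.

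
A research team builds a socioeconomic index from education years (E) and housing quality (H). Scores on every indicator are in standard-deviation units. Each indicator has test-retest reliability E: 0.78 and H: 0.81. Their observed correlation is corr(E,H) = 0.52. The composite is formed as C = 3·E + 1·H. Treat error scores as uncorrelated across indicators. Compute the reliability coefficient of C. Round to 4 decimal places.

Var(C) = 3² + 1 + 2·[3·0.52] = 10 + 3.12 = 13.12.
Because errors are independent across components, Cov(Tᵢ,Tⱼ) = Cov(Xᵢ,Xⱼ); the off-diagonal part of the true-score variance is the same as above.
True-score variance = [3²·0.78 + 0.81] + 3.12 = 7.83 + 3.12 = 10.95.
Reliability = 10.95 / 13.12 = 0.8346.

0.8346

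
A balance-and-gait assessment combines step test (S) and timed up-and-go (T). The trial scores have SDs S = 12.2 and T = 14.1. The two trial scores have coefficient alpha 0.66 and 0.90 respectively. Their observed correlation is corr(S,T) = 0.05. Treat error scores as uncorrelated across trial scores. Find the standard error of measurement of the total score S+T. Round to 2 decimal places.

8.40

Var(total) = 347.65 + 17.202 = 364.852.
True-score variance = 277.163 + 17.202 = 294.365, so reliability = 0.8068.
Error variance = 364.852 − 294.365 = 70.4866; SEM = √70.4866 = 8.40.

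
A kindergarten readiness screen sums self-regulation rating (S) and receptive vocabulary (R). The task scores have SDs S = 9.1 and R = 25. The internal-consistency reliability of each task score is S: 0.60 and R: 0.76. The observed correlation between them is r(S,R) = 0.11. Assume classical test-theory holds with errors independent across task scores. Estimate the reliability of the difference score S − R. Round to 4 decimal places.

0.7216

Var(S−R) = 9.1² + 25² − 2·9.1·25·0.11 = 707.81 − 50.05 = 657.76.
Under uncorrelated errors the observed covariances equal the true-score covariances, so only the own-variance terms attenuate.
True-score variance = [9.1²·0.60 + 25²·0.76] − 50.05 = 524.686 − 50.05 = 474.636.
Reliability = 474.636 / 657.76 = 0.7216.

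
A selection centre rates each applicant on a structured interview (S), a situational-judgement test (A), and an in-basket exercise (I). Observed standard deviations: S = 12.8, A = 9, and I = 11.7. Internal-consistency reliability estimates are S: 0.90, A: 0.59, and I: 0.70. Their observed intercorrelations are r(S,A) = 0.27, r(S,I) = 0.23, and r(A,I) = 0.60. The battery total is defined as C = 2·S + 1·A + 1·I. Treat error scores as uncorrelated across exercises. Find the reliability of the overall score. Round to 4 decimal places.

0.8892

Var(C) = 2²·12.8² + 9² + 11.7² + 2·[2·12.8·9·0.27 + 2·12.8·11.7·0.23 + 9·11.7·0.60] = 873.25 + 388.555 = 1261.81.
With uncorrelated errors the cross-covariances are all true-score covariance, so they carry over unchanged; only the diagonal terms shrink to ρᵢσᵢ².
True-score variance = [2²·12.8²·0.90 + 9²·0.59 + 11.7²·0.70] + 388.555 = 733.437 + 388.555 = 1121.99.
Reliability = 1121.99 / 1261.81 = 0.8892.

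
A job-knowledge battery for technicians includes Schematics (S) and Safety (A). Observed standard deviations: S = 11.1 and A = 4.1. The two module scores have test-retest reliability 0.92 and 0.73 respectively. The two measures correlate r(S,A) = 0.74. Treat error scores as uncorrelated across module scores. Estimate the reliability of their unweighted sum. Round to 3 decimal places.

0.931

Var(S+A) = 11.1² + 4.1² + 2·[11.1·4.1·0.74] = 140.02 + 67.3548 = 207.375.
Because errors are independent across components, Cov(Tᵢ,Tⱼ) = Cov(Xᵢ,Xⱼ); the off-diagonal part of the true-score variance is the same as above.
True-score variance = [11.1²·0.92 + 4.1²·0.73] + 67.3548 = 125.624 + 67.3548 = 192.979.
Reliability = 192.979 / 207.375 = 0.931.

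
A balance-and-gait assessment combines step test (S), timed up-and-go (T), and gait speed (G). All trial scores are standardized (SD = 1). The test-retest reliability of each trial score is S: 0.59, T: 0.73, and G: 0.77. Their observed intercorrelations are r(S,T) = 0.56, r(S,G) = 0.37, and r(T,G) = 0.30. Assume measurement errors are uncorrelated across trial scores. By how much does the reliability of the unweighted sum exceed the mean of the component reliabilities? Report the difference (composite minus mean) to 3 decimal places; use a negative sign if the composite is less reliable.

0.137

Var(sum) = 3 + 2.46 = 5.46; true-score variance = 2.09 + 2.46 = 4.55; composite reliability = 0.8333.
Mean component reliability = 0.6967.
Difference = 0.8333 − 0.6967 = 0.137.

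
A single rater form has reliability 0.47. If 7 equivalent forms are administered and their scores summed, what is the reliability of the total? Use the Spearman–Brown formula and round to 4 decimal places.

0.8613

ρ_k = kρ / (1 + (k−1)ρ) = 7·0.47 / (1 + 6·0.47) = 3.290 / 3.820 = 0.8613.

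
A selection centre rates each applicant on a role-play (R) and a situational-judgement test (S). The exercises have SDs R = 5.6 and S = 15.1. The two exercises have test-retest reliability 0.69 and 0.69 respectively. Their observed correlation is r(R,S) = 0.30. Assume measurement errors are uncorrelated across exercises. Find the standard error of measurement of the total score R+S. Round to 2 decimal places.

8.97

Var(total) = 259.37 + 50.736 = 310.106.
True-score variance = 178.965 + 50.736 = 229.701, so reliability = 0.7407.
Error variance = 310.106 − 229.701 = 80.4047; SEM = √80.4047 = 8.97.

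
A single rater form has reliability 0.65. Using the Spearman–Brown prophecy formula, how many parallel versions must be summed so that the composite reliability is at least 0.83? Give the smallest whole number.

k ≥ ρ*(1−ρ₁)/(ρ₁(1−ρ*)) = 0.83·0.35 / (0.65·0.17) = 2.629.
Smallest integer k = 3.

3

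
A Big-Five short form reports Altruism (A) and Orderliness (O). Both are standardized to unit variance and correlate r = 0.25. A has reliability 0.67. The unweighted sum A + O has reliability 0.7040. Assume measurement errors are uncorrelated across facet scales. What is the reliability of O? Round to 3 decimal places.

0.590

Var(A+O) = 2 + 2·0.25 = 2.500.
True-score variance = ρ_A + ρ_O + 2·0.25, so 0.7040 = (0.67 + ρ_O + 0.50) / 2.500.
ρ_O = 0.7040·2.500 − 0.67 − 0.50 = 0.590.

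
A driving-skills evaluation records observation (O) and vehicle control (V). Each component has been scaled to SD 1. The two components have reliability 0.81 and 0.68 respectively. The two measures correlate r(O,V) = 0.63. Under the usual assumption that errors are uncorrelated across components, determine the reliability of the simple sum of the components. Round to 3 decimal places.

0.844

Var(O+V) = 2 + 2·[0.63] = 2 + 1.26 = 3.26.
Under uncorrelated errors the observed covariances equal the true-score covariances, so only the own-variance terms attenuate.
True-score variance = [0.81 + 0.68] + 1.26 = 1.49 + 1.26 = 2.75.
Reliability = 2.75 / 3.26 = 0.844.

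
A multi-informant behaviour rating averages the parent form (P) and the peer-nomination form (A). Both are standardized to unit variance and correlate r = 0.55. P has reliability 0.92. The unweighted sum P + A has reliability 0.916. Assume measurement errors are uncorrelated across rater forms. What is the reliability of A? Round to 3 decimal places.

Var(P+A) = 2 + 2·0.55 = 3.100.
True-score variance = ρ_P + ρ_A + 2·0.55, so 0.916 = (0.92 + ρ_A + 1.10) / 3.100.
ρ_A = 0.916·3.100 − 0.92 − 1.10 = 0.820.

0.820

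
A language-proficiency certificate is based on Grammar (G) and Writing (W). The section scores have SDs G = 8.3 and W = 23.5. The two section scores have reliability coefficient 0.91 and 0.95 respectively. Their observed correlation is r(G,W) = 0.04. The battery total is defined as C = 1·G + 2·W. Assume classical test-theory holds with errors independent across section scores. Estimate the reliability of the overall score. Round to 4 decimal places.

Var(C) = 8.3² + 2²·23.5² + 2·[2·8.3·23.5·0.04] = 2277.89 + 31.208 = 2309.1.
Because errors are independent across components, Cov(Tᵢ,Tⱼ) = Cov(Xᵢ,Xⱼ); the off-diagonal part of the true-score variance is the same as above.
True-score variance = [8.3²·0.91 + 2²·23.5²·0.95] + 31.208 = 2161.24 + 31.208 = 2192.45.
Reliability = 2192.45 / 2309.1 = 0.9495.

0.9495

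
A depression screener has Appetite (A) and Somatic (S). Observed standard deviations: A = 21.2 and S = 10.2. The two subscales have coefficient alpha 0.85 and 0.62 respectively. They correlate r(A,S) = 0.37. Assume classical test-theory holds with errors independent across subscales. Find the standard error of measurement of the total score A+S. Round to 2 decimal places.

10.34

Var(total) = 553.48 + 160.018 = 713.498.
True-score variance = 446.529 + 160.018 = 606.546, so reliability = 0.8501.
Error variance = 713.498 − 606.546 = 106.951; SEM = √106.951 = 10.34.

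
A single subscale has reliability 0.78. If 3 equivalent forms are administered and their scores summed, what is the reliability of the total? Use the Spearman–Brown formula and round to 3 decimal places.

ρ_k = kρ / (1 + (k−1)ρ) = 3·0.78 / (1 + 2·0.78) = 2.340 / 2.560 = 0.914.

0.914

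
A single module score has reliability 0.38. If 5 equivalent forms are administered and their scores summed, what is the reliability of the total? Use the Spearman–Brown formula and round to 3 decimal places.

0.754

ρ_k = kρ / (1 + (k−1)ρ) = 5·0.38 / (1 + 4·0.38) = 1.900 / 2.520 = 0.754.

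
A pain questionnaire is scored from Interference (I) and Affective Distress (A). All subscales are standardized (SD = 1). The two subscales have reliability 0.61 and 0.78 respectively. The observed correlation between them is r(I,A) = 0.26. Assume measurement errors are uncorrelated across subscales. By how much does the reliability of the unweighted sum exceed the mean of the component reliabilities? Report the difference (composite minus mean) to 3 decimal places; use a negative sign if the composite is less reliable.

0.063

Var(sum) = 2 + 0.52 = 2.52; true-score variance = 1.39 + 0.52 = 1.91; composite reliability = 0.7579.
Mean component reliability = 0.6950.
Difference = 0.7579 − 0.6950 = 0.063.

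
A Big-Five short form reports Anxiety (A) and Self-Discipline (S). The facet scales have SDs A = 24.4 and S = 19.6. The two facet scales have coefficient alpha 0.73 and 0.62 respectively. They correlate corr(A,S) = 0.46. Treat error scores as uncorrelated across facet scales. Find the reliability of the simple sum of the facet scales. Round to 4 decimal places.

Var(A+S) = 24.4² + 19.6² + 2·[24.4·19.6·0.46] = 979.52 + 439.981 = 1419.5.
Under uncorrelated errors the observed covariances equal the true-score covariances, so only the own-variance terms attenuate.
True-score variance = [24.4²·0.73 + 19.6²·0.62] + 439.981 = 672.792 + 439.981 = 1112.77.
Reliability = 1112.77 / 1419.5 = 0.7839.

0.7839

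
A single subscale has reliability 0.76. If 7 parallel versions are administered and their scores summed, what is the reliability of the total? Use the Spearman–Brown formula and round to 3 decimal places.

0.957

ρ_k = kρ / (1 + (k−1)ρ) = 7·0.76 / (1 + 6·0.76) = 5.320 / 5.560 = 0.957.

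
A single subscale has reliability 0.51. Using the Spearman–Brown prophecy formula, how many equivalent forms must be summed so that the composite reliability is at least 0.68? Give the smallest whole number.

k ≥ ρ*(1−ρ₁)/(ρ₁(1−ρ*)) = 0.68·0.49 / (0.51·0.32) = 2.042.
Smallest integer k = 3.

3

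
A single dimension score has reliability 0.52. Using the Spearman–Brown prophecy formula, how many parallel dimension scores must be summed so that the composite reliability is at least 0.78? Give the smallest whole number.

k ≥ ρ*(1−ρ₁)/(ρ₁(1−ρ*)) = 0.78·0.48 / (0.52·0.22) = 3.273.
Smallest integer k = 4.

4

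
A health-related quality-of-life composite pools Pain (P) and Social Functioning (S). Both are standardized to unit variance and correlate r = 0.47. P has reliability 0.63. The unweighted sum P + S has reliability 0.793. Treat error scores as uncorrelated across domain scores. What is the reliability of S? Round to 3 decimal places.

0.761

Var(P+S) = 2 + 2·0.47 = 2.940.
True-score variance = ρ_P + ρ_S + 2·0.47, so 0.793 = (0.63 + ρ_S + 0.94) / 2.940.
ρ_S = 0.793·2.940 − 0.63 − 0.94 = 0.761.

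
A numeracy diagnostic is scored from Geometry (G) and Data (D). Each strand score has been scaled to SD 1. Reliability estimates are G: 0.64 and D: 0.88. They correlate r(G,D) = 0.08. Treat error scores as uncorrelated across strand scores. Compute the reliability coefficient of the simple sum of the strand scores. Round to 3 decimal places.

0.778

Var(G+D) = 2 + 2·[0.08] = 2 + 0.16 = 2.16.
With uncorrelated errors the cross-covariances are all true-score covariance, so they carry over unchanged; only the diagonal terms shrink to ρᵢσᵢ².
True-score variance = [0.64 + 0.88] + 0.16 = 1.52 + 0.16 = 1.68.
Reliability = 1.68 / 2.16 = 0.778.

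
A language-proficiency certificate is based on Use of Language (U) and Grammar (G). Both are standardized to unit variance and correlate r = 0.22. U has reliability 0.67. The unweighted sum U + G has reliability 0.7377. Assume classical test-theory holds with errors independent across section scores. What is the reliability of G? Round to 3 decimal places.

Var(U+G) = 2 + 2·0.22 = 2.440.
True-score variance = ρ_U + ρ_G + 2·0.22, so 0.7377 = (0.67 + ρ_G + 0.44) / 2.440.
ρ_G = 0.7377·2.440 − 0.67 − 0.44 = 0.690.

0.690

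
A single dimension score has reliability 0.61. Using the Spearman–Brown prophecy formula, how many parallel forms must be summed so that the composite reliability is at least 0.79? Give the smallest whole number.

k ≥ ρ*(1−ρ₁)/(ρ₁(1−ρ*)) = 0.79·0.39 / (0.61·0.21) = 2.405.
Smallest integer k = 3.

3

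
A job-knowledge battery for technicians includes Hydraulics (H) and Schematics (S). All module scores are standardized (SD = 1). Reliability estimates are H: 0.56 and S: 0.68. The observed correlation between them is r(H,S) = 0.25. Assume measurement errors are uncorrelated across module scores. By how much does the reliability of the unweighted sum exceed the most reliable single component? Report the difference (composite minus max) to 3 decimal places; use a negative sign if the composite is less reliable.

0.016

Var(sum) = 2 + 0.5 = 2.5; true-score variance = 1.24 + 0.5 = 1.74; composite reliability = 0.6960.
Max component reliability = 0.6800.
Difference = 0.6960 − 0.6800 = 0.016.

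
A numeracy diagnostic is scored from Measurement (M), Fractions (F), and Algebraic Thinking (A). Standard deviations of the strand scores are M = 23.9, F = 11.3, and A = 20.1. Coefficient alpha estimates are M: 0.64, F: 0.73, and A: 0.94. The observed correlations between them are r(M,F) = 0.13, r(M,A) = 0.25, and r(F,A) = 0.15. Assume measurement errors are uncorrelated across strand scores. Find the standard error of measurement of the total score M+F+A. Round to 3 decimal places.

Var(total) = 1102.91 + 378.552 = 1481.46.
True-score variance = 838.558 + 378.552 = 1217.11, so reliability = 0.8216.
Error variance = 1481.46 − 1217.11 = 264.352; SEM = √264.352 = 16.259.

16.259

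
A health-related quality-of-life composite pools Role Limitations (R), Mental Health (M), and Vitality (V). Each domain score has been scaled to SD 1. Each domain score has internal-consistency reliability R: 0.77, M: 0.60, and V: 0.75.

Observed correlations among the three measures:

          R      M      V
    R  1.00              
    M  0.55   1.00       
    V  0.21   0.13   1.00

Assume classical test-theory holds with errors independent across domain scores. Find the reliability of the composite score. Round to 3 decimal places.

Var(R+M+V) = 3 + 2·[0.55 + 0.21 + 0.13] = 3 + 1.78 = 4.78.
With uncorrelated errors the cross-covariances are all true-score covariance, so they carry over unchanged; only the diagonal terms shrink to ρᵢσᵢ².
True-score variance = [0.77 + 0.60 + 0.75] + 1.78 = 2.12 + 1.78 = 3.9.
Reliability = 3.9 / 4.78 = 0.816.

0.816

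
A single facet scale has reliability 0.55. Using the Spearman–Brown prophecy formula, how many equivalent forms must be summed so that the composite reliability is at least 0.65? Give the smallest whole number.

k ≥ ρ*(1−ρ₁)/(ρ₁(1−ρ*)) = 0.65·0.45 / (0.55·0.35) = 1.519.
Smallest integer k = 2.

2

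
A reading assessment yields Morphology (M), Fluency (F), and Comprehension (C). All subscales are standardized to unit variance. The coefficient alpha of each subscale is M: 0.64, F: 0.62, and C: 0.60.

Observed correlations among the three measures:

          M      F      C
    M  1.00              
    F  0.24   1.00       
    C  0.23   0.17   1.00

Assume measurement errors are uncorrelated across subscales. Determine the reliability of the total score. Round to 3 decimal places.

Var(M+F+C) = 3 + 2·[0.24 + 0.23 + 0.17] = 3 + 1.28 = 4.28.
Because errors are independent across components, Cov(Tᵢ,Tⱼ) = Cov(Xᵢ,Xⱼ); the off-diagonal part of the true-score variance is the same as above.
True-score variance = [0.64 + 0.62 + 0.60] + 1.28 = 1.86 + 1.28 = 3.14.
Reliability = 3.14 / 4.28 = 0.734.

0.734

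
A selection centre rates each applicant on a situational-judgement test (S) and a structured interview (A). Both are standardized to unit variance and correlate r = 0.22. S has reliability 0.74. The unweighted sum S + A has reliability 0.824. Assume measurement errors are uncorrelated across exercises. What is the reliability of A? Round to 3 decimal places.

0.831

Var(S+A) = 2 + 2·0.22 = 2.440.
True-score variance = ρ_S + ρ_A + 2·0.22, so 0.824 = (0.74 + ρ_A + 0.44) / 2.440.
ρ_A = 0.824·2.440 − 0.74 − 0.44 = 0.831.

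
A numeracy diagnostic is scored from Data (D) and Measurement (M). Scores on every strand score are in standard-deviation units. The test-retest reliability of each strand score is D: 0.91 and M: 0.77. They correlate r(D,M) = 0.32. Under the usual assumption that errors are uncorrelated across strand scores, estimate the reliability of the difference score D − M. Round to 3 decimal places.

0.765

Var(D−M) = 1 + 1 − 2·0.32 = 2 − 0.64 = 1.36.
Because errors are independent across components, Cov(Tᵢ,Tⱼ) = Cov(Xᵢ,Xⱼ); the off-diagonal part of the true-score variance is the same as above.
True-score variance = [0.91 + 0.77] − 0.64 = 1.68 − 0.64 = 1.04.
Reliability = 1.04 / 1.36 = 0.765.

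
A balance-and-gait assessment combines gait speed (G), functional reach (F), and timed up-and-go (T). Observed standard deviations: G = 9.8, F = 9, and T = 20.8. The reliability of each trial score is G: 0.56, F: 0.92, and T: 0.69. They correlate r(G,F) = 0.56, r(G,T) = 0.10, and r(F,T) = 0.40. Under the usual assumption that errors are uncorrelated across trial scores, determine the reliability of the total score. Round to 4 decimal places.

Var(G+F+T) = 9.8² + 9² + 20.8² + 2·[9.8·9·0.56 + 9.8·20.8·0.10 + 9·20.8·0.40] = 609.68 + 289.312 = 898.992.
Under uncorrelated errors the observed covariances equal the true-score covariances, so only the own-variance terms attenuate.
True-score variance = [9.8²·0.56 + 9²·0.92 + 20.8²·0.69] + 289.312 = 426.824 + 289.312 = 716.136.
Reliability = 716.136 / 898.992 = 0.7966.

0.7966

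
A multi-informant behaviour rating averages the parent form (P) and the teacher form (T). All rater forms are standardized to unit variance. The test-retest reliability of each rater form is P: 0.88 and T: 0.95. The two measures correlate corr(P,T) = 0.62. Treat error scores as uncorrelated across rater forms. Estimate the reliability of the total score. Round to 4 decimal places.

Var(P+T) = 2 + 2·[0.62] = 2 + 1.24 = 3.24.
Because errors are independent across components, Cov(Tᵢ,Tⱼ) = Cov(Xᵢ,Xⱼ); the off-diagonal part of the true-score variance is the same as above.
True-score variance = [0.88 + 0.95] + 1.24 = 1.83 + 1.24 = 3.07.
Reliability = 3.07 / 3.24 = 0.9475.

0.9475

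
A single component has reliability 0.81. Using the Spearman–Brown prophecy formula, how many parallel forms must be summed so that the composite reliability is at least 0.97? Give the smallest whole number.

k ≥ ρ*(1−ρ₁)/(ρ₁(1−ρ*)) = 0.97·0.19 / (0.81·0.03) = 7.584.
Smallest integer k = 8.

8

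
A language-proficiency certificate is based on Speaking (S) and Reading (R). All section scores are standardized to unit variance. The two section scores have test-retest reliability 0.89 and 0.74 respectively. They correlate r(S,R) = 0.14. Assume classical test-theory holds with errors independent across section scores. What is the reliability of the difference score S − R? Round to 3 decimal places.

Var(S−R) = 1 + 1 − 2·0.14 = 2 − 0.28 = 1.72.
With uncorrelated errors the cross-covariances are all true-score covariance, so they carry over unchanged; only the diagonal terms shrink to ρᵢσᵢ².
True-score variance = [0.89 + 0.74] − 0.28 = 1.63 − 0.28 = 1.35.
Reliability = 1.35 / 1.72 = 0.785.

0.785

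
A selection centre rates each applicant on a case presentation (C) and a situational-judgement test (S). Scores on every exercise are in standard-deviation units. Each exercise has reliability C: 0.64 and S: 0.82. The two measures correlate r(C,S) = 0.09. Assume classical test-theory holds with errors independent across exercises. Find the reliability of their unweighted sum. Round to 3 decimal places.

0.752

Var(C+S) = 2 + 2·[0.09] = 2 + 0.18 = 2.18.
Because errors are independent across components, Cov(Tᵢ,Tⱼ) = Cov(Xᵢ,Xⱼ); the off-diagonal part of the true-score variance is the same as above.
True-score variance = [0.64 + 0.82] + 0.18 = 1.46 + 0.18 = 1.64.
Reliability = 1.64 / 2.18 = 0.752.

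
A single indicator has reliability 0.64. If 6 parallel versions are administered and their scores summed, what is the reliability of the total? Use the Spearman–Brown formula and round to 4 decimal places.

0.9143

ρ_k = kρ / (1 + (k−1)ρ) = 6·0.64 / (1 + 5·0.64) = 3.840 / 4.200 = 0.9143.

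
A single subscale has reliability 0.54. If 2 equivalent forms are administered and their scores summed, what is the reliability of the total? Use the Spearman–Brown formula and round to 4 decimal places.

0.7013

ρ_k = kρ / (1 + (k−1)ρ) = 2·0.54 / (1 + 1·0.54) = 1.080 / 1.540 = 0.7013.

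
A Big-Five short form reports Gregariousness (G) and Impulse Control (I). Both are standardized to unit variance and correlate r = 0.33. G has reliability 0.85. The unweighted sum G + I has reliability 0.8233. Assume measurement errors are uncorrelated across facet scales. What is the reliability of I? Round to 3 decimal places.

Var(G+I) = 2 + 2·0.33 = 2.660.
True-score variance = ρ_G + ρ_I + 2·0.33, so 0.8233 = (0.85 + ρ_I + 0.66) / 2.660.
ρ_I = 0.8233·2.660 − 0.85 − 0.66 = 0.680.

0.680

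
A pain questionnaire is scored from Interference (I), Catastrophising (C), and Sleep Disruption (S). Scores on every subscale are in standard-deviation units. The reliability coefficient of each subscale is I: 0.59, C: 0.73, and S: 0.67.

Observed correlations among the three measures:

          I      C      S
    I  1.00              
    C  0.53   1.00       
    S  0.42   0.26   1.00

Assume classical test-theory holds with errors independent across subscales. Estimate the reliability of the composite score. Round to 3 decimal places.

Var(I+C+S) = 3 + 2·[0.53 + 0.42 + 0.26] = 3 + 2.42 = 5.42.
Under uncorrelated errors the observed covariances equal the true-score covariances, so only the own-variance terms attenuate.
True-score variance = [0.59 + 0.73 + 0.67] + 2.42 = 1.99 + 2.42 = 4.41.
Reliability = 4.41 / 5.42 = 0.814.

0.814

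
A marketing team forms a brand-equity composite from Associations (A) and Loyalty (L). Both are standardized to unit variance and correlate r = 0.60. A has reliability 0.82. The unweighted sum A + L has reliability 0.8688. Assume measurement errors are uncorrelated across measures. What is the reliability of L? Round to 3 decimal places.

0.760

Var(A+L) = 2 + 2·0.60 = 3.200.
True-score variance = ρ_A + ρ_L + 2·0.60, so 0.8688 = (0.82 + ρ_L + 1.20) / 3.200.
ρ_L = 0.8688·3.200 − 0.82 − 1.20 = 0.760.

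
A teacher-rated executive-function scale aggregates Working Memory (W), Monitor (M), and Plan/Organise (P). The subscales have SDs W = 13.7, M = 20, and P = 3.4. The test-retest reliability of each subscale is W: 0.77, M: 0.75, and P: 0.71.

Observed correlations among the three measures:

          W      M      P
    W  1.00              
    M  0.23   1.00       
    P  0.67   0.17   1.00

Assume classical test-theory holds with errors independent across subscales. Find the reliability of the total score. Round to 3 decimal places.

0.819

Var(W+M+P) = 13.7² + 20² + 3.4² + 2·[13.7·20·0.23 + 13.7·3.4·0.67 + 20·3.4·0.17] = 599.25 + 211.577 = 810.827.
Because errors are independent across components, Cov(Tᵢ,Tⱼ) = Cov(Xᵢ,Xⱼ); the off-diagonal part of the true-score variance is the same as above.
True-score variance = [13.7²·0.77 + 20²·0.75 + 3.4²·0.71] + 211.577 = 452.729 + 211.577 = 664.306.
Reliability = 664.306 / 810.827 = 0.819.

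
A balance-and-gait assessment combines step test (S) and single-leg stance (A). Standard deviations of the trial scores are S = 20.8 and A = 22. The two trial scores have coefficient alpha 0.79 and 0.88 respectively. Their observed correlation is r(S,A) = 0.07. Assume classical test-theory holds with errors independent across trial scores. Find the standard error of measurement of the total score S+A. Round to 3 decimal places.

12.204

Var(total) = 916.64 + 64.064 = 980.704.
True-score variance = 767.706 + 64.064 = 831.77, so reliability = 0.8481.
Error variance = 980.704 − 831.77 = 148.934; SEM = √148.934 = 12.204.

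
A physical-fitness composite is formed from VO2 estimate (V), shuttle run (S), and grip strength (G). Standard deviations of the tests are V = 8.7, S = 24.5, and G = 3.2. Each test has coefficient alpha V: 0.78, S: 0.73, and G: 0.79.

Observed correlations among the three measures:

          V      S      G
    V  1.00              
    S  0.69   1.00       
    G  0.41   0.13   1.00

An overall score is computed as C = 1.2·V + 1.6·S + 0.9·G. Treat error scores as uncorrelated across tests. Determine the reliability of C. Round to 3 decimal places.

0.806

Var(C) = 1.2²·8.7² + 1.6²·24.5² + 0.9²·3.2² + 2·[1.92·8.7·24.5·0.69 + 1.08·8.7·3.2·0.41 + 1.44·24.5·3.2·0.13] = 1653.93 + 618.77 = 2272.7.
Because errors are independent across components, Cov(Tᵢ,Tⱼ) = Cov(Xᵢ,Xⱼ); the off-diagonal part of the true-score variance is the same as above.
True-score variance = [1.2²·8.7²·0.78 + 1.6²·24.5²·0.73 + 0.9²·3.2²·0.79] + 618.77 = 1213.31 + 618.77 = 1832.09.
Reliability = 1832.09 / 2272.7 = 0.806.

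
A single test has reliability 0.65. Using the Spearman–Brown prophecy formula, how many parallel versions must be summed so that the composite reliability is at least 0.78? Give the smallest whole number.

k ≥ ρ*(1−ρ₁)/(ρ₁(1−ρ*)) = 0.78·0.35 / (0.65·0.22) = 1.909.
Smallest integer k = 2.

2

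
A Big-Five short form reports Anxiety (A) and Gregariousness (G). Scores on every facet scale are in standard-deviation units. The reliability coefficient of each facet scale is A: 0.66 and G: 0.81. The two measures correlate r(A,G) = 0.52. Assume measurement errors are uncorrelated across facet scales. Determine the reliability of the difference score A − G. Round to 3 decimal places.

0.448

Var(A−G) = 1 + 1 − 2·0.52 = 2 − 1.04 = 0.96.
Under uncorrelated errors the observed covariances equal the true-score covariances, so only the own-variance terms attenuate.
True-score variance = [0.66 + 0.81] − 1.04 = 1.47 − 1.04 = 0.43.
Reliability = 0.43 / 0.96 = 0.448.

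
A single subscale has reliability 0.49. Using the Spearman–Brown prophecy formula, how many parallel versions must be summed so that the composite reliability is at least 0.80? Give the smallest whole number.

5

k ≥ ρ*(1−ρ₁)/(ρ₁(1−ρ*)) = 0.80·0.51 / (0.49·0.20) = 4.163.
Smallest integer k = 5.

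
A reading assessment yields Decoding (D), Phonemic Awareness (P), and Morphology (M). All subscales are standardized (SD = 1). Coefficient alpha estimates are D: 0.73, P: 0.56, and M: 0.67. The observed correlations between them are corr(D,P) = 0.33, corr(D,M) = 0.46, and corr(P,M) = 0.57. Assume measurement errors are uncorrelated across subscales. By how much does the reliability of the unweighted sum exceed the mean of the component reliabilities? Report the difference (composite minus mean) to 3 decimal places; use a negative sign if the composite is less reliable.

0.165

Var(sum) = 3 + 2.72 = 5.72; true-score variance = 1.96 + 2.72 = 4.68; composite reliability = 0.8182.
Mean component reliability = 0.6533.
Difference = 0.8182 − 0.6533 = 0.165.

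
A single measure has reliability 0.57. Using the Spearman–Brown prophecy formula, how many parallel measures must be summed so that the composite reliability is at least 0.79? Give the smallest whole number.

3

k ≥ ρ*(1−ρ₁)/(ρ₁(1−ρ*)) = 0.79·0.43 / (0.57·0.21) = 2.838.
Smallest integer k = 3.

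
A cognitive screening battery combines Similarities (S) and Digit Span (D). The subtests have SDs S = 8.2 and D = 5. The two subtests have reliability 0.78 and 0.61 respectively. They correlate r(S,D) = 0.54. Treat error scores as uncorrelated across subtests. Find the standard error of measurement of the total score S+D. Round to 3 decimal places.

4.954

Var(total) = 92.24 + 44.28 = 136.52.
True-score variance = 67.6972 + 44.28 = 111.977, so reliability = 0.8202.
Error variance = 136.52 − 111.977 = 24.5428; SEM = √24.5428 = 4.954.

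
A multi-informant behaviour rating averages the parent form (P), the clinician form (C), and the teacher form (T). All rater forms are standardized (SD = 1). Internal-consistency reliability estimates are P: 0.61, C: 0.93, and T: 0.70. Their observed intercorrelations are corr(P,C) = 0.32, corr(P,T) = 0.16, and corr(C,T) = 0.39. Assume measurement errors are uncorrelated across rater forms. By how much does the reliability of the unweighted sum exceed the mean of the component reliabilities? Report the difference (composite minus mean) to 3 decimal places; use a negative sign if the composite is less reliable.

0.093

Var(sum) = 3 + 1.74 = 4.74; true-score variance = 2.24 + 1.74 = 3.98; composite reliability = 0.8397.
Mean component reliability = 0.7467.
Difference = 0.8397 − 0.7467 = 0.093.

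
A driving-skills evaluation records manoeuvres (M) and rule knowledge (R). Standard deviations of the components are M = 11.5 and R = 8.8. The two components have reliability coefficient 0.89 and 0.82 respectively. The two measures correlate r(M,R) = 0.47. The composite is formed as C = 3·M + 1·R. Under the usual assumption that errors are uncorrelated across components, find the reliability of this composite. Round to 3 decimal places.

Var(C) = 3²·11.5² + 8.8² + 2·[3·11.5·8.8·0.47] = 1267.69 + 285.384 = 1553.07.
Because errors are independent across components, Cov(Tᵢ,Tⱼ) = Cov(Xᵢ,Xⱼ); the off-diagonal part of the true-score variance is the same as above.
True-score variance = [3²·11.5²·0.89 + 8.8²·0.82] + 285.384 = 1122.82 + 285.384 = 1408.21.
Reliability = 1408.21 / 1553.07 = 0.907.

0.907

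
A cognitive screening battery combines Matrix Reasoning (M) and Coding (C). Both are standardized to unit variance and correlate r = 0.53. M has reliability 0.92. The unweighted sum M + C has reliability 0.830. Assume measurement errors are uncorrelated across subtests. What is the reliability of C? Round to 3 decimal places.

Var(M+C) = 2 + 2·0.53 = 3.060.
True-score variance = ρ_M + ρ_C + 2·0.53, so 0.830 = (0.92 + ρ_C + 1.06) / 3.060.
ρ_C = 0.830·3.060 − 0.92 − 1.06 = 0.560.

0.560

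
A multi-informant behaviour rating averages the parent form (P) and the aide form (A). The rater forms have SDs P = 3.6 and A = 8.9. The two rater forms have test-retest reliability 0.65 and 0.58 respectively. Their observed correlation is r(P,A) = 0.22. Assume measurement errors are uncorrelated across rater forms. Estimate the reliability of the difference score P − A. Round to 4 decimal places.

Var(P−A) = 3.6² + 8.9² − 2·3.6·8.9·0.22 = 92.17 − 14.0976 = 78.0724.
Because errors are independent across components, Cov(Tᵢ,Tⱼ) = Cov(Xᵢ,Xⱼ); the off-diagonal part of the true-score variance is the same as above.
True-score variance = [3.6²·0.65 + 8.9²·0.58] − 14.0976 = 54.3658 − 14.0976 = 40.2682.
Reliability = 40.2682 / 78.0724 = 0.5158.

0.5158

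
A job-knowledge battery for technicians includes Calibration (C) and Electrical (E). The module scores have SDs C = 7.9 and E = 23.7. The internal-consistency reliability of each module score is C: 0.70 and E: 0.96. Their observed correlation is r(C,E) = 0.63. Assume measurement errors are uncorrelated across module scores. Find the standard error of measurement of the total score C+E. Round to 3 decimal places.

6.418

Var(total) = 624.1 + 235.91 = 860.01.
True-score variance = 582.909 + 235.91 = 818.819, so reliability = 0.9521.
Error variance = 860.01 − 818.819 = 41.1906; SEM = √41.1906 = 6.418.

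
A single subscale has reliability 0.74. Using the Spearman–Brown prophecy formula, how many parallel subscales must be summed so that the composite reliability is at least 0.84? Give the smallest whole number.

k ≥ ρ*(1−ρ₁)/(ρ₁(1−ρ*)) = 0.84·0.26 / (0.74·0.16) = 1.845.
Smallest integer k = 2.

2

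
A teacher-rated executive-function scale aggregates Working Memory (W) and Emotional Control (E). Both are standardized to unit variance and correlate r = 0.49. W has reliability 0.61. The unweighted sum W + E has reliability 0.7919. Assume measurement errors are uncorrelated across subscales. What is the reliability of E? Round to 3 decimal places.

Var(W+E) = 2 + 2·0.49 = 2.980.
True-score variance = ρ_W + ρ_E + 2·0.49, so 0.7919 = (0.61 + ρ_E + 0.98) / 2.980.
ρ_E = 0.7919·2.980 − 0.61 − 0.98 = 0.770.

0.770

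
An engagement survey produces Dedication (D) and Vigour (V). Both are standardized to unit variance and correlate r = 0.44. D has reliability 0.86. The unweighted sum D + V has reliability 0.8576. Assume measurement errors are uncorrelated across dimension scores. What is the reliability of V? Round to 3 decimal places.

0.730

Var(D+V) = 2 + 2·0.44 = 2.880.
True-score variance = ρ_D + ρ_V + 2·0.44, so 0.8576 = (0.86 + ρ_V + 0.88) / 2.880.
ρ_V = 0.8576·2.880 − 0.86 − 0.88 = 0.730.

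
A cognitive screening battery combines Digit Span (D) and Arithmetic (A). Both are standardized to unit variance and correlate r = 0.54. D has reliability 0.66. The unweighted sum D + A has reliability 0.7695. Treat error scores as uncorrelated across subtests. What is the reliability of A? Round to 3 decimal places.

Var(D+A) = 2 + 2·0.54 = 3.080.
True-score variance = ρ_D + ρ_A + 2·0.54, so 0.7695 = (0.66 + ρ_A + 1.08) / 3.080.
ρ_A = 0.7695·3.080 − 0.66 − 1.08 = 0.630.

0.630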